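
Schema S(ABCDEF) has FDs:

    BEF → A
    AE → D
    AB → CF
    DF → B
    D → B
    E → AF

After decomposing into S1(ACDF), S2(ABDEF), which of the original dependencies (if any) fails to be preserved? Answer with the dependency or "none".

Check AB → CF: no single fragment contains all of {ABCF}, and the restricted closure of {AB} across the fragments never reaches {CF}.
BEF → A is preserved.
AE → D is preserved.
DF → B is preserved.
D → B is preserved.
E → AF is preserved.

AB → CF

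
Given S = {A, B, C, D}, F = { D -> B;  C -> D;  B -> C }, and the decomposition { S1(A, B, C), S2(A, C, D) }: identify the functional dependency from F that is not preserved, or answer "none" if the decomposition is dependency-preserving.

none

D → B: restricted closure across fragments reaches B.
C → D lies within S2.
B → C lies within S1.
Every dependency is enforceable on the fragments, so the decomposition is dependency-preserving.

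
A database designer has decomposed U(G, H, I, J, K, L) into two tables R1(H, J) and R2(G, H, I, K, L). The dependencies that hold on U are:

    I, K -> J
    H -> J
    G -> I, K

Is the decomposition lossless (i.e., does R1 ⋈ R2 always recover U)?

Common attributes: R1 ∩ R2 = {H}.
Closure of {H}: H → J applies, adding J. So (H)⁺ = {H, J}.
This closure contains every attribute of R1, so R1 ∩ R2 → R1. The join is lossless.

Yes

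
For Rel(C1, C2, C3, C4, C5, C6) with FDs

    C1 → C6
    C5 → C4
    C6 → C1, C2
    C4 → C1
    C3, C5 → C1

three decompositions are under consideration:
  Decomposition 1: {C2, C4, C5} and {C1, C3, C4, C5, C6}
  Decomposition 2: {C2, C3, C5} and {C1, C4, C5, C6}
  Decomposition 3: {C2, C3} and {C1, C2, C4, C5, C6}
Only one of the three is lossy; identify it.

Decomposition 3

Decomposition 1: common = {C4, C5}, closure = {C1, C2, C4, C5, C6} → lossless.
Decomposition 2: common = {C5}, closure = {C1, C2, C4, C5, C6} → lossless.
Decomposition 3: common = {C2}, closure = {C2} → lossy.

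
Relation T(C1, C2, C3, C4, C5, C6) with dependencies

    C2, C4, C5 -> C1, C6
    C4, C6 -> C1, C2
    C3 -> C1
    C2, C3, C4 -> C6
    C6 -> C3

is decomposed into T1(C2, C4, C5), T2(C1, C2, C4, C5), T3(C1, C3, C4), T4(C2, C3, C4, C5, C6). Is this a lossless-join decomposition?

Yes

Chase test. Columns are C1, C2, C3, C4, C5, C6; row i has aⱼ where attribute j ∈ Ti, else bᵢⱼ.
Initial tableau (one row per fragment):
  row 1: b11 a2 b13 a4 a5 b16
  row 2: a1 a2 b23 a4 a5 b26
  row 3: a1 b32 a3 a4 b35 b36
  row 4: b41 a2 a3 a4 a5 a6
Rows 1 and 2 agree on C2, C4, C5; apply C2, C4, C5→C1, C6 and equate their C1, C6 entries.
Rows 1 and 4 agree on C2, C4, C5; apply C2, C4, C5→C1, C6 and equate their C1, C6 entries.
Rows 1 and 2 agree on C6; apply C6→C3 and equate their C3 entries.
Rows 1 and 4 agree on C6; apply C6→C3 and equate their C3 entries.
Row 1 is now all distinguished symbols — the join is lossless.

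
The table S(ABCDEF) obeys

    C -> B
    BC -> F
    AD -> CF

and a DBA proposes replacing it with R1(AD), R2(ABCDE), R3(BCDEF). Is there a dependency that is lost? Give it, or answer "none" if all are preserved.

none

C → B lies within R2.
BC → F lies within R3.
AD → CF: restricted closure across fragments reaches CF.
Every dependency is enforceable on the fragments, so the decomposition is dependency-preserving.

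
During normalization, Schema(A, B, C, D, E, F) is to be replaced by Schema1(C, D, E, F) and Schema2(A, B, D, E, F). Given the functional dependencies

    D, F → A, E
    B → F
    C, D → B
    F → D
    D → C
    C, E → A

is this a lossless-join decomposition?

Yes

Common attributes: Schema1 ∩ Schema2 = {D, E, F}.
Closure of {D, E, F}: D, F → A, E applies, adding A; D → C applies, adding C; C, D → B applies, adding B. So (D, E, F)⁺ = {A, B, C, D, E, F}.
This closure contains every attribute of Schema1, so Schema1 ∩ Schema2 → Schema1. The join is lossless.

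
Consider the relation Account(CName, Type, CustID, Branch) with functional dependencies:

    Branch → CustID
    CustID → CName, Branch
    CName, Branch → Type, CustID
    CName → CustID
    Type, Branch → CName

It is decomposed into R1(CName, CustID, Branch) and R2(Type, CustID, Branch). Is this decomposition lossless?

Yes

Common attributes: R1 ∩ R2 = {CustID, Branch}.
Closure of {CustID, Branch}: CustID → CName, Branch applies, adding CName; CName, Branch → Type, CustID applies, adding Type. So (CustID, Branch)⁺ = {CName, Type, CustID, Branch}.
This closure contains every attribute of R1, so R1 ∩ R2 → R1. The join is lossless.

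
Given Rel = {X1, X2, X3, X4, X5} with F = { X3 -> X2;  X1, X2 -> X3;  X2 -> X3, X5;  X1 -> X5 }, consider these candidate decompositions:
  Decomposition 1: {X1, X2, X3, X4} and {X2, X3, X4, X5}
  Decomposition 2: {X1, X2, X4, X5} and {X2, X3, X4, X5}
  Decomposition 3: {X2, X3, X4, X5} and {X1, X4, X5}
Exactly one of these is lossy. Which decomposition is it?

Decomposition 1: common = {X2, X3, X4}, closure = {X2, X3, X4, X5} → lossless.
Decomposition 2: common = {X2, X4, X5}, closure = {X2, X3, X4, X5} → lossless.
Decomposition 3: common = {X4, X5}, closure = {X4, X5} → lossy.

Decomposition 3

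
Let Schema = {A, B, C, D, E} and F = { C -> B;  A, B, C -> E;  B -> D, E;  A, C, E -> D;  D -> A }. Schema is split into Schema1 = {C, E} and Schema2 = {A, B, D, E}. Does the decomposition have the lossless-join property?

No

Common attributes: Schema1 ∩ Schema2 = {E}.
No dependency enlarges {E}, so (E)⁺ = {E}.
The closure contains neither all of Schema1 = {C, E} nor all of Schema2 = {A, B, D, E}, so the common attributes are not a superkey of either fragment. The join is lossy.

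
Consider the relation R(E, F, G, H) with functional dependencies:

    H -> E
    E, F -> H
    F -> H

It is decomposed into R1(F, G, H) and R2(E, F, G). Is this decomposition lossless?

Common attributes: R1 ∩ R2 = {F, G}.
Closure of {F, G}: F → H applies, adding H; H → E applies, adding E. So (F, G)⁺ = {E, F, G, H}.
This closure contains every attribute of R1, so R1 ∩ R2 → R1. The join is lossless.

Yes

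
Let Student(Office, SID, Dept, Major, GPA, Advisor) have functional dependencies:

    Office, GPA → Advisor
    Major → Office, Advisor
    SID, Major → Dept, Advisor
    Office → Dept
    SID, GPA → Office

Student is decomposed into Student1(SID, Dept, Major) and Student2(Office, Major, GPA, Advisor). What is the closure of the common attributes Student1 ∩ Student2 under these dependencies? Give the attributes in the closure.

Office, Dept, Major, Advisor

Student1 ∩ Student2 = {Major}.
Major → Office, Advisor applies, adding Office, Advisor
Office → Dept applies, adding Dept
Closure: {Office, Dept, Major, Advisor}.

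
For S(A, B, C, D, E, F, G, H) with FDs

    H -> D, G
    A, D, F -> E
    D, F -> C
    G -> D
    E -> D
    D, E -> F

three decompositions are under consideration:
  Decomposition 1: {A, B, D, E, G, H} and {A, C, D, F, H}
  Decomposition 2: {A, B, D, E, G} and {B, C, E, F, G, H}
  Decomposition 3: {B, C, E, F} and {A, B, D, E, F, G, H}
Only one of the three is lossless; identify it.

Decomposition 1: common = {A, D, H}, closure = {A, D, G, H} → lossy.
Decomposition 2: common = {B, E, G}, closure = {B, C, D, E, F, G} → lossy.
Decomposition 3: common = {B, E, F}, closure = {B, C, D, E, F} → lossless.

Decomposition 3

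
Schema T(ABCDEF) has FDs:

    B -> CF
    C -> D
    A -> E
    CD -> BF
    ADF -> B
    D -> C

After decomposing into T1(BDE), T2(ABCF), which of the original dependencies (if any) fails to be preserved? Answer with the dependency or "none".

A -> E

Check A → E: no single fragment contains all of {AE}, and the restricted closure of {A} across the fragments never reaches {E}.
B → CF is preserved.
C → D is preserved.
CD → BF is preserved.
ADF → B is preserved.
D → C is preserved.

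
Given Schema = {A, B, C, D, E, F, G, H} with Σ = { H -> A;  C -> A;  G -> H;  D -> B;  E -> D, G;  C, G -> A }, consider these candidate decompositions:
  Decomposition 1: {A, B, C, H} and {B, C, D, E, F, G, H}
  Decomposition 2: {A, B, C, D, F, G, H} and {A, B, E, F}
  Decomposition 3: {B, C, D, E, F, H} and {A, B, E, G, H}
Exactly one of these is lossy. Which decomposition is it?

Decomposition 2

Decomposition 1: common = {B, C, H}, closure = {A, B, C, H} → lossless.
Decomposition 2: common = {A, B, F}, closure = {A, B, F} → lossy.
Decomposition 3: common = {B, E, H}, closure = {A, B, D, E, G, H} → lossless.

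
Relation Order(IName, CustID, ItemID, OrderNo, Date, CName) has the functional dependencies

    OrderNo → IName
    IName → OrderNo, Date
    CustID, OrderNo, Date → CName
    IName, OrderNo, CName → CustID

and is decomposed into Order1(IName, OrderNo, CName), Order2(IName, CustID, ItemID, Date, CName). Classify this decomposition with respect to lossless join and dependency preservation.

Lossless test: (IName, CName)⁺ = {IName, CustID, OrderNo, Date, CName}, which contains all of one fragment — lossless.
Dependency preservation: IName → OrderNo, Date; CustID, OrderNo, Date → CName; IName, OrderNo, CName → CustID are not contained in any single fragment, but the restricted closure of each left-hand side across the fragments still reaches the right-hand side; the remaining FDs each lie inside some fragment. All dependencies are preserved.

lossless and dependency-preserving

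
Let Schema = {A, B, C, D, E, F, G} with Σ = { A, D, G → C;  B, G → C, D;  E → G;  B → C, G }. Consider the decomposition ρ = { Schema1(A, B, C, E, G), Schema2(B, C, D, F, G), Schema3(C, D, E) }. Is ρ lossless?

No

Chase test. Columns are A, B, C, D, E, F, G; row i has aⱼ where attribute j ∈ Schemai, else bᵢⱼ.
Initial tableau (one row per fragment):
  row 1: a1 a2 a3 b14 a5 b16 a7
  row 2: b21 a2 a3 a4 b25 a6 a7
  row 3: b31 b32 a3 a4 a5 b36 b37
Rows 1 and 2 agree on B, G; apply B, G→C, D and equate their C, D entries.
Rows 1 and 3 agree on E; apply E→G and equate their G entries.
No row becomes fully distinguished — the join is lossy.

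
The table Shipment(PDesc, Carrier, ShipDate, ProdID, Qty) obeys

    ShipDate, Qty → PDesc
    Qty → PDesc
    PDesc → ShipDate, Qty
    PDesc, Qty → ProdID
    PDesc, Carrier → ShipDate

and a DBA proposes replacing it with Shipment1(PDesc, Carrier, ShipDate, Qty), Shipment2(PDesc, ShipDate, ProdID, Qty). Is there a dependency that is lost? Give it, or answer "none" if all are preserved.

ShipDate, Qty → PDesc lies within Shipment1.
Qty → PDesc lies within Shipment1.
PDesc → ShipDate, Qty lies within Shipment1.
PDesc, Qty → ProdID lies within Shipment2.
PDesc, Carrier → ShipDate lies within Shipment1.
Every dependency is enforceable on the fragments, so the decomposition is dependency-preserving.

none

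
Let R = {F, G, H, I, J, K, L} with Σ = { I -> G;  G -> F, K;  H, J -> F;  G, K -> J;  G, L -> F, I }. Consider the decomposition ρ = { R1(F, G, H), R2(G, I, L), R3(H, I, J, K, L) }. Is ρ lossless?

Chase test. Columns are F, G, H, I, J, K, L; row i has aⱼ where attribute j ∈ Ri, else bᵢⱼ.
Initial tableau (one row per fragment):
  row 1: a1 a2 a3 b14 b15 b16 b17
  row 2: b21 a2 b23 a4 b25 b26 a7
  row 3: b31 b32 a3 a4 a5 a6 a7
Rows 2 and 3 agree on I; apply I→G and equate their G entries.
Rows 1 and 2 agree on G; apply G→F, K and equate their F, K entries.
Rows 1 and 3 agree on G; apply G→F, K and equate their F, K entries.
Rows 1 and 2 agree on G, K; apply G, K→J and equate their J entries.
Rows 1 and 3 agree on G, K; apply G, K→J and equate their J entries.
Row 3 is now all distinguished symbols — the join is lossless.

Yes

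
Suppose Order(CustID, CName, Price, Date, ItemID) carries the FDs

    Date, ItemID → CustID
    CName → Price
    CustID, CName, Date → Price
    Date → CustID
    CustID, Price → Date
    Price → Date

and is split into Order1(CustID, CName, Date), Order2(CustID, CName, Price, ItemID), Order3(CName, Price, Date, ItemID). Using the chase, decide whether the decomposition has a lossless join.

Yes

Chase test. Columns are CustID, CName, Price, Date, ItemID; row i has aⱼ where attribute j ∈ Orderi, else bᵢⱼ.
Initial tableau (one row per fragment):
  row 1: a1 a2 b13 a4 b15
  row 2: a1 a2 a3 b24 a5
  row 3: b31 a2 a3 a4 a5
Rows 1 and 2 agree on CName; apply CName→Price and equate their Price entries.
Rows 1 and 3 agree on Date; apply Date→CustID and equate their CustID entries.
Rows 1 and 2 agree on CustID, Price; apply CustID, Price→Date and equate their Date entries.
Row 2 is now all distinguished symbols — the join is lossless.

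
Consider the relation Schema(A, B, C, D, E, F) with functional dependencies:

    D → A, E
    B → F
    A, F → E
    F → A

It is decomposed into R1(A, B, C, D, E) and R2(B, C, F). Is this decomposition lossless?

Yes

Common attributes: R1 ∩ R2 = {B, C}.
Closure of {B, C}: B → F applies, adding F; F → A applies, adding A; A, F → E applies, adding E. So (B, C)⁺ = {A, B, C, E, F}.
This closure contains every attribute of R2, so R1 ∩ R2 → R2. The join is lossless.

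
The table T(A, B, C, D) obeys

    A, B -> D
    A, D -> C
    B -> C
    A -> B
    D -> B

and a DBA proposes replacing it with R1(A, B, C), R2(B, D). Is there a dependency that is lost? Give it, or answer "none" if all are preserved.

Check A, B → D: no single fragment contains all of {A, B, D}, and the restricted closure of {A, B} across the fragments never reaches {D}.
A, D → C is preserved.
B → C is preserved.
A → B is preserved.
D → B is preserved.

A, B -> D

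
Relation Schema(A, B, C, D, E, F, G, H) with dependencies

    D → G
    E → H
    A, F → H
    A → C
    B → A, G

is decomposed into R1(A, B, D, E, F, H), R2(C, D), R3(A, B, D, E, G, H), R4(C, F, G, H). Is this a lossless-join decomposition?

No

Chase test. Columns are A, B, C, D, E, F, G, H; row i has aⱼ where attribute j ∈ Ri, else bᵢⱼ.
Initial tableau (one row per fragment):
  row 1: a1 a2 b13 a4 a5 a6 b17 a8
  row 2: b21 b22 a3 a4 b25 b26 b27 b28
  row 3: a1 a2 b33 a4 a5 b36 a7 a8
  row 4: b41 b42 a3 b44 b45 a6 a7 a8
Rows 1 and 2 agree on D; apply D→G and equate their G entries.
Rows 1 and 3 agree on D; apply D→G and equate their G entries.
Rows 1 and 3 agree on A; apply A→C and equate their C entries.
No row becomes fully distinguished — the join is lossy.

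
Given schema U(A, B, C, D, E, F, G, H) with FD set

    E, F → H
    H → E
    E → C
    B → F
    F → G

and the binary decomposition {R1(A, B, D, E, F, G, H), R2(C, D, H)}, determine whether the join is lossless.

Common attributes: R1 ∩ R2 = {D, H}.
Closure of {D, H}: H → E applies, adding E; E → C applies, adding C. So (D, H)⁺ = {C, D, E, H}.
This closure contains every attribute of R2, so R1 ∩ R2 → R2. The join is lossless.

Yes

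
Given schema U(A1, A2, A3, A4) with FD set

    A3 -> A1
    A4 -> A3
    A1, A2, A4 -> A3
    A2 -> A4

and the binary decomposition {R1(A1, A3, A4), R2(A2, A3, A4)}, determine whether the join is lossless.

Yes

Common attributes: R1 ∩ R2 = {A3, A4}.
Closure of {A3, A4}: A3 → A1 applies, adding A1. So (A3, A4)⁺ = {A1, A3, A4}.
This closure contains every attribute of R1, so R1 ∩ R2 → R1. The join is lossless.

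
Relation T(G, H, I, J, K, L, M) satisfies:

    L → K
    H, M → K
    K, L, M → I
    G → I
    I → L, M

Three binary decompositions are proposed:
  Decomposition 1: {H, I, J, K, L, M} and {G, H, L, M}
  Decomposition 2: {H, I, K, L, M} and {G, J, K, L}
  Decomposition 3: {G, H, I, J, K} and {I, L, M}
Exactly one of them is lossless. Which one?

Decomposition 3

Decomposition 1: common = {H, L, M}, closure = {H, I, K, L, M} → lossy.
Decomposition 2: common = {K, L}, closure = {K, L} → lossy.
Decomposition 3: common = {I}, closure = {I, K, L, M} → lossless.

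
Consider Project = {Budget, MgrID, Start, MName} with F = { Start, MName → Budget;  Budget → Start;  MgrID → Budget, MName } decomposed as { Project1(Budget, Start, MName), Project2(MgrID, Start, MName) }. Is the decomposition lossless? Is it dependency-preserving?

lossless and dependency-preserving

Lossless test: (Start, MName)⁺ = {Budget, Start, MName}, which contains all of one fragment — lossless.
Dependency preservation: MgrID → Budget, MName is not contained in any single fragment, but the restricted closure of its left-hand side across the fragments still reaches the right-hand side; the remaining FDs each lie inside some fragment. All dependencies are preserved.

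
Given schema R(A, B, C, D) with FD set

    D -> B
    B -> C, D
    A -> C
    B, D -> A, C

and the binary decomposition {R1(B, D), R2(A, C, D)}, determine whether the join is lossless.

Common attributes: R1 ∩ R2 = {D}.
Closure of {D}: D → B applies, adding B; B → C, D applies, adding C; B, D → A, C applies, adding A. So (D)⁺ = {A, B, C, D}.
This closure contains every attribute of R1, so R1 ∩ R2 → R1. The join is lossless.

Yes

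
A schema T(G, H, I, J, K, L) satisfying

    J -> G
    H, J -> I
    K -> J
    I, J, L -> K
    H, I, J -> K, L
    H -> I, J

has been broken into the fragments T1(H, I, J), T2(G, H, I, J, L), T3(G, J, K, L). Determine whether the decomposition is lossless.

No

Chase test. Columns are G, H, I, J, K, L; row i has aⱼ where attribute j ∈ Ti, else bᵢⱼ.
Initial tableau (one row per fragment):
  row 1: b11 a2 a3 a4 b15 b16
  row 2: a1 a2 a3 a4 b25 a6
  row 3: a1 b32 b33 a4 a5 a6
Rows 1 and 2 agree on J; apply J→G and equate their G entries.
Rows 1 and 2 agree on H, I, J; apply H, I, J→K, L and equate their K, L entries.
No row becomes fully distinguished — the join is lossy.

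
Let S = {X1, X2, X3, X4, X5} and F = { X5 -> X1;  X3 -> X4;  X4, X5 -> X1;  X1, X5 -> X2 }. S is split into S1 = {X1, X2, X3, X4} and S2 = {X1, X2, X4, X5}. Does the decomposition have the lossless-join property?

No

Common attributes: S1 ∩ S2 = {X1, X2, X4}.
No dependency enlarges {X1, X2, X4}, so (X1, X2, X4)⁺ = {X1, X2, X4}.
The closure contains neither all of S1 = {X1, X2, X3, X4} nor all of S2 = {X1, X2, X4, X5}, so the common attributes are not a superkey of either fragment. The join is lossy.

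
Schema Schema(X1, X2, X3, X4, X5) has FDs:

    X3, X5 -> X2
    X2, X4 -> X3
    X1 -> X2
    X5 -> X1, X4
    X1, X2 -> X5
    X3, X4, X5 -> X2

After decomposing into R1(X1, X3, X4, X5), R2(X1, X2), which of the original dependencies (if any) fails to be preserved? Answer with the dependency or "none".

X2, X4 -> X3

Check X2, X4 → X3: no single fragment contains all of {X2, X3, X4}, and the restricted closure of {X2, X4} across the fragments never reaches {X3}.
X3, X5 → X2 is preserved.
X1 → X2 is preserved.
X5 → X1, X4 is preserved.
X1, X2 → X5 is preserved.
X3, X4, X5 → X2 is preserved.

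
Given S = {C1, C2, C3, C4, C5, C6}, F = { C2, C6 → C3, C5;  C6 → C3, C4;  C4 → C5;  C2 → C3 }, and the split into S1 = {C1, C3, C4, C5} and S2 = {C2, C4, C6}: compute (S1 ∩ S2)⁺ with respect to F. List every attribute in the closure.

S1 ∩ S2 = {C4}.
C4 → C5 applies, adding C5
Closure: {C4, C5}.

C4, C5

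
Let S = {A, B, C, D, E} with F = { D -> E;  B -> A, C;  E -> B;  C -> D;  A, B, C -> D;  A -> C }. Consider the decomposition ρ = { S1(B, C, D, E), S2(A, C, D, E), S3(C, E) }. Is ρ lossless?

Yes

Chase test. Columns are A, B, C, D, E; row i has aⱼ where attribute j ∈ Si, else bᵢⱼ.
Initial tableau (one row per fragment):
  row 1: b11 a2 a3 a4 a5
  row 2: a1 b22 a3 a4 a5
  row 3: b31 b32 a3 b34 a5
Rows 1 and 2 agree on E; apply E→B and equate their B entries.
Rows 1 and 3 agree on E; apply E→B and equate their B entries.
Rows 1 and 3 agree on C; apply C→D and equate their D entries.
Rows 1 and 2 agree on B; apply B→A, C and equate their A, C entries.
Rows 1 and 3 agree on B; apply B→A, C and equate their A, C entries.
Row 1 is now all distinguished symbols — the join is lossless.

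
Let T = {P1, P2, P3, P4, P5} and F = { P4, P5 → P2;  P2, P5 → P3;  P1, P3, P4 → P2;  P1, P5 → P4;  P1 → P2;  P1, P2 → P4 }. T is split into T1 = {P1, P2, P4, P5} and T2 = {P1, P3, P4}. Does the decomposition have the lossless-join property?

Common attributes: T1 ∩ T2 = {P1, P4}.
Closure of {P1, P4}: P1 → P2 applies, adding P2. So (P1, P4)⁺ = {P1, P2, P4}.
The closure contains neither all of T1 = {P1, P2, P4, P5} nor all of T2 = {P1, P3, P4}, so the common attributes are not a superkey of either fragment. The join is lossy.

No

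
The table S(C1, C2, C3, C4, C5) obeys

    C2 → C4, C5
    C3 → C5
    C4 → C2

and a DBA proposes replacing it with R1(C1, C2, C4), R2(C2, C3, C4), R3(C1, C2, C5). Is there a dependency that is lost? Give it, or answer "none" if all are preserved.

Check C3 → C5: no single fragment contains all of {C3, C5}, and the restricted closure of {C3} across the fragments never reaches {C5}.
C2 → C4, C5 is preserved.
C4 → C2 is preserved.

C3 → C5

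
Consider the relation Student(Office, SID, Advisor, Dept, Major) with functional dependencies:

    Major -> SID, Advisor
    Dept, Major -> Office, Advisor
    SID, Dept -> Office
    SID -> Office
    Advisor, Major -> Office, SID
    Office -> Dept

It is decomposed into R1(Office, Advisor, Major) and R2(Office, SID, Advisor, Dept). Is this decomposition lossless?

Common attributes: R1 ∩ R2 = {Office, Advisor}.
Closure of {Office, Advisor}: Office → Dept applies, adding Dept. So (Office, Advisor)⁺ = {Office, Advisor, Dept}.
The closure contains neither all of R1 = {Office, Advisor, Major} nor all of R2 = {Office, SID, Advisor, Dept}, so the common attributes are not a superkey of either fragment. The join is lossy.

No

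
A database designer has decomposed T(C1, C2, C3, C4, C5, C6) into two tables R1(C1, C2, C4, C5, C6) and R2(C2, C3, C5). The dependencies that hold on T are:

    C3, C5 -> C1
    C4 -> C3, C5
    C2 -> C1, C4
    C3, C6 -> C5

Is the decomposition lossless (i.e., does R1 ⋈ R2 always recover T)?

Common attributes: R1 ∩ R2 = {C2, C5}.
Closure of {C2, C5}: C2 → C1, C4 applies, adding C1, C4; C4 → C3, C5 applies, adding C3. So (C2, C5)⁺ = {C1, C2, C3, C4, C5}.
This closure contains every attribute of R2, so R1 ∩ R2 → R2. The join is lossless.

Yes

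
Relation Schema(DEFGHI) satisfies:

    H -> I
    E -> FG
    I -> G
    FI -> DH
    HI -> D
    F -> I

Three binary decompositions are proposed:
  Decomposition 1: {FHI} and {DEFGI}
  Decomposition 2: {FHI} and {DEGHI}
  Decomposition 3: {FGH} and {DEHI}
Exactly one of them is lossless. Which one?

Decomposition 1: common = {FI}, closure = {DFGHI} → lossless.
Decomposition 2: common = {HI}, closure = {DGHI} → lossy.
Decomposition 3: common = {H}, closure = {DGHI} → lossy.

Decomposition 1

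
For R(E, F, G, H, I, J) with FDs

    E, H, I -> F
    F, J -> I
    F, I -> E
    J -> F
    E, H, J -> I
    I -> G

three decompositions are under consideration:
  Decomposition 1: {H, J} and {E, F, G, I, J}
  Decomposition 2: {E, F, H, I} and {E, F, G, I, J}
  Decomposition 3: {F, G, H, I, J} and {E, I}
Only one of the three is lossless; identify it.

Decomposition 1: common = {J}, closure = {E, F, G, I, J} → lossless.
Decomposition 2: common = {E, F, I}, closure = {E, F, G, I} → lossy.
Decomposition 3: common = {I}, closure = {G, I} → lossy.

Decomposition 1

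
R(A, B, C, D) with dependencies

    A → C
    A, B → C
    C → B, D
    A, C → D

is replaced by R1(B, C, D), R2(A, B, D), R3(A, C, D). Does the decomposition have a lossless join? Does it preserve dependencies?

lossless and dependency-preserving

Lossless test (chase): Rows 2 and 3 agree on A; apply A→C and equate their C entries. Rows 1 and 3 agree on C; apply C→B, D and equate their B, D entries. Row 2 is now all distinguished symbols — the join is lossless.
Dependency preservation: A, B → C is not contained in any single fragment, but the restricted closure of its left-hand side across the fragments still reaches the right-hand side; the remaining FDs each lie inside some fragment. All dependencies are preserved.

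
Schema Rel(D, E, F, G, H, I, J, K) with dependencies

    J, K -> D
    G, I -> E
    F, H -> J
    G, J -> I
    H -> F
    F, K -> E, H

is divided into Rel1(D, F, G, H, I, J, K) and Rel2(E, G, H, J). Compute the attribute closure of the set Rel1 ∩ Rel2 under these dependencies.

Rel1 ∩ Rel2 = {G, H, J}.
G, J → I applies, adding I
H → F applies, adding F
G, I → E applies, adding E
Closure: {E, F, G, H, I, J}.

E, F, G, H, I, J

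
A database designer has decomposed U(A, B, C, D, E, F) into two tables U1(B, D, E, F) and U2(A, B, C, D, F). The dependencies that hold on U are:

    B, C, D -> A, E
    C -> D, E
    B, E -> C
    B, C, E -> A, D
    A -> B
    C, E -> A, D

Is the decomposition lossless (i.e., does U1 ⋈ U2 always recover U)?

No

Common attributes: U1 ∩ U2 = {B, D, F}.
No dependency enlarges {B, D, F}, so (B, D, F)⁺ = {B, D, F}.
The closure contains neither all of U1 = {B, D, E, F} nor all of U2 = {A, B, C, D, F}, so the common attributes are not a superkey of either fragment. The join is lossy.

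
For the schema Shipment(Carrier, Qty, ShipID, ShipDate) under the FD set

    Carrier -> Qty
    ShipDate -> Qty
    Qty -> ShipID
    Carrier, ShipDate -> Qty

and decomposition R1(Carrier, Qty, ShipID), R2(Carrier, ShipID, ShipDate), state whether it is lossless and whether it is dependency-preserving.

Lossless test: (Carrier, ShipID)⁺ = {Carrier, Qty, ShipID}, which contains all of one fragment — lossless.
Dependency preservation: the restricted closure of {ShipDate} across the fragments never reaches {Qty}, so ShipDate → Qty cannot be enforced without a join — not preserved.

lossless but not dependency-preserving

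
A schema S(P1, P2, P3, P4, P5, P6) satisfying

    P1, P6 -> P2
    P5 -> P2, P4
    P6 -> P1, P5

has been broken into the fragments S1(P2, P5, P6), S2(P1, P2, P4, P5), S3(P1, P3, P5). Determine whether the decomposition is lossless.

Chase test. Columns are P1, P2, P3, P4, P5, P6; row i has aⱼ where attribute j ∈ Si, else bᵢⱼ.
Initial tableau (one row per fragment):
  row 1: b11 a2 b13 b14 a5 a6
  row 2: a1 a2 b23 a4 a5 b26
  row 3: a1 b32 a3 b34 a5 b36
Rows 1 and 2 agree on P5; apply P5→P2, P4 and equate their P2, P4 entries.
Rows 1 and 3 agree on P5; apply P5→P2, P4 and equate their P2, P4 entries.
No row becomes fully distinguished — the join is lossy.

No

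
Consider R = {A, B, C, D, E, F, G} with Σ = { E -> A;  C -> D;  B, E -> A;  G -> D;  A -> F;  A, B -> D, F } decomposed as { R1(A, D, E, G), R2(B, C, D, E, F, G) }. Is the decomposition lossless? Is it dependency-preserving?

Lossless test: (D, E, G)⁺ = {A, D, E, F, G}, which contains all of one fragment — lossless.
Dependency preservation: the restricted closure of {A} across the fragments never reaches {F}, so A → F cannot be enforced without a join — not preserved.

lossless but not dependency-preserving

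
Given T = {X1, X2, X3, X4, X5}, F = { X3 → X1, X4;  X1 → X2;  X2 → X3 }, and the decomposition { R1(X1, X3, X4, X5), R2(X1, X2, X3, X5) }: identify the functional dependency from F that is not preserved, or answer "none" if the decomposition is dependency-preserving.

none

X3 → X1, X4 lies within R1.
X1 → X2 lies within R2.
X2 → X3 lies within R2.
Every dependency is enforceable on the fragments, so the decomposition is dependency-preserving.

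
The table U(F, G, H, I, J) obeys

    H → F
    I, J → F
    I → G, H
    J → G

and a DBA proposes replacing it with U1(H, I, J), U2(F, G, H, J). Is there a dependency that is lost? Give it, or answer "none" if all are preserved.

I → G, H

Check I → G, H: no single fragment contains all of {G, H, I}, and the restricted closure of {I} across the fragments never reaches {G, H}.
H → F is preserved.
I, J → F is preserved.
J → G is preserved.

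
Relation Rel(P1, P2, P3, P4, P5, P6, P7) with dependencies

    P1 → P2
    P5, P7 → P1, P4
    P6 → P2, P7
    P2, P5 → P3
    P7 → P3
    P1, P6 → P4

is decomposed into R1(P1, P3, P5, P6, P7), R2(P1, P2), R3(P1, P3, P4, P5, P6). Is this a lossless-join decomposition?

Yes

Chase test. Columns are P1, P2, P3, P4, P5, P6, P7; row i has aⱼ where attribute j ∈ Ri, else bᵢⱼ.
Initial tableau (one row per fragment):
  row 1: a1 b12 a3 b14 a5 a6 a7
  row 2: a1 a2 b23 b24 b25 b26 b27
  row 3: a1 b32 a3 a4 a5 a6 b37
Rows 1 and 2 agree on P1; apply P1→P2 and equate their P2 entries.
Rows 1 and 3 agree on P1; apply P1→P2 and equate their P2 entries.
Rows 1 and 3 agree on P6; apply P6→P2, P7 and equate their P2, P7 entries.
Rows 1 and 3 agree on P1, P6; apply P1, P6→P4 and equate their P4 entries.
Row 1 is now all distinguished symbols — the join is lossless.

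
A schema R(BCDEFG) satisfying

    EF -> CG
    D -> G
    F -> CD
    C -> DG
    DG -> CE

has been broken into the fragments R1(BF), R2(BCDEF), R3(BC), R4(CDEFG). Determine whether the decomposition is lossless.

Yes

Chase test. Columns are BCDEFG; row i has aⱼ where attribute j ∈ Ri, else bᵢⱼ.
Initial tableau (one row per fragment):
  row 1: a1 b12 b13 b14 a5 b16
  row 2: a1 a2 a3 a4 a5 b26
  row 3: a1 a2 b33 b34 b35 b36
  row 4: b41 a2 a3 a4 a5 a6
Rows 2 and 4 agree on EF; apply EF→CG and equate their CG entries.
Rows 1 and 2 agree on F; apply F→CD and equate their CD entries.
Rows 1 and 2 agree on C; apply C→DG and equate their DG entries.
Rows 1 and 3 agree on C; apply C→DG and equate their DG entries.
Rows 1 and 2 agree on DG; apply DG→CE and equate their CE entries.
Rows 1 and 3 agree on DG; apply DG→CE and equate their CE entries.
Row 1 is now all distinguished symbols — the join is lossless.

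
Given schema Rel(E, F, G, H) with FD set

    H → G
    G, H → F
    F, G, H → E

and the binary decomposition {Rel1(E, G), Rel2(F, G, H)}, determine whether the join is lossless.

No

Common attributes: Rel1 ∩ Rel2 = {G}.
No dependency enlarges {G}, so (G)⁺ = {G}.
The closure contains neither all of Rel1 = {E, G} nor all of Rel2 = {F, G, H}, so the common attributes are not a superkey of either fragment. The join is lossy.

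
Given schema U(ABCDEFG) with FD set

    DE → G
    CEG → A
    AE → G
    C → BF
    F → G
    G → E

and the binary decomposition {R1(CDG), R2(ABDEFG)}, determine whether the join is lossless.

No

Common attributes: R1 ∩ R2 = {DG}.
Closure of {DG}: G → E applies, adding E. So (DG)⁺ = {DEG}.
The closure contains neither all of R1 = {CDG} nor all of R2 = {ABDEFG}, so the common attributes are not a superkey of either fragment. The join is lossy.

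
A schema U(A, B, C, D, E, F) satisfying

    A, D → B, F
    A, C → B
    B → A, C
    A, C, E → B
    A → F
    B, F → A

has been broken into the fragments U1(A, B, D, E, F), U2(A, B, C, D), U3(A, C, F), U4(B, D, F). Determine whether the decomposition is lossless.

Yes

Chase test. Columns are A, B, C, D, E, F; row i has aⱼ where attribute j ∈ Ui, else bᵢⱼ.
Initial tableau (one row per fragment):
  row 1: a1 a2 b13 a4 a5 a6
  row 2: a1 a2 a3 a4 b25 b26
  row 3: a1 b32 a3 b34 b35 a6
  row 4: b41 a2 b43 a4 b45 a6
Rows 1 and 2 agree on A, D; apply A, D→B, F and equate their B, F entries.
Rows 2 and 3 agree on A, C; apply A, C→B and equate their B entries.
Rows 1 and 2 agree on B; apply B→A, C and equate their A, C entries.
Rows 1 and 4 agree on B; apply B→A, C and equate their A, C entries.
Row 1 is now all distinguished symbols — the join is lossless.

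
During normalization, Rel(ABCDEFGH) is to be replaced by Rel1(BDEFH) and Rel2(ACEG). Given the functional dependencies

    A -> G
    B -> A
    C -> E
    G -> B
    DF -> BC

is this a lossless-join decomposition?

No

Common attributes: Rel1 ∩ Rel2 = {E}.
No dependency enlarges {E}, so (E)⁺ = {E}.
The closure contains neither all of Rel1 = {BDEFH} nor all of Rel2 = {ACEG}, so the common attributes are not a superkey of either fragment. The join is lossy.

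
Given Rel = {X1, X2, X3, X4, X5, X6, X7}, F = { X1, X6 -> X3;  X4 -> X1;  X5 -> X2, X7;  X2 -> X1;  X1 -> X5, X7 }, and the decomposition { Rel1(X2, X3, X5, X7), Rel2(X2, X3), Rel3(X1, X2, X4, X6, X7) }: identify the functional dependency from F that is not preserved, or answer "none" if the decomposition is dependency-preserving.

Check X1, X6 → X3: no single fragment contains all of {X1, X3, X6}, and the restricted closure of {X1, X6} across the fragments never reaches {X3}.
X4 → X1 is preserved.
X5 → X2, X7 is preserved.
X2 → X1 is preserved.
X1 → X5, X7 is preserved.

X1, X6 -> X3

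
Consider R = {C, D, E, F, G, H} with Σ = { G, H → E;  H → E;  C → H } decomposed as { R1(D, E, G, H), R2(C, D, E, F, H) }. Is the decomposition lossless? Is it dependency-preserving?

Lossless test: (D, E, H)⁺ = {D, E, H}, which is a superkey of neither fragment — lossy.
Dependency preservation: every FD's attributes lie within a single fragment, so each can be enforced locally — preserved.

lossy but dependency-preserving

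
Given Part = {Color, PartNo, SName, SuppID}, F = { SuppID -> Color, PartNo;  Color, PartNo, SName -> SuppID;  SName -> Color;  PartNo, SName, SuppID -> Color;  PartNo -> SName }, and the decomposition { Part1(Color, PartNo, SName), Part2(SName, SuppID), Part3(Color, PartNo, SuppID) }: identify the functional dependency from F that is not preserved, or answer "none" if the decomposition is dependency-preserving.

SuppID → Color, PartNo lies within Part3.
Color, PartNo, SName → SuppID: restricted closure across fragments reaches SuppID.
SName → Color lies within Part1.
PartNo, SName, SuppID → Color: restricted closure across fragments reaches Color.
PartNo → SName lies within Part1.
Every dependency is enforceable on the fragments, so the decomposition is dependency-preserving.

none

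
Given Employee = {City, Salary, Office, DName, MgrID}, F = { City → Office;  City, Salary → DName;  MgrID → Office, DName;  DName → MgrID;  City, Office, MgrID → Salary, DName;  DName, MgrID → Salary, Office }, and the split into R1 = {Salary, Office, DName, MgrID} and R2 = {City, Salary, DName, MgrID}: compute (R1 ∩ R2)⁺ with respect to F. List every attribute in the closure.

Salary, Office, DName, MgrID

R1 ∩ R2 = {Salary, DName, MgrID}.
MgrID → Office, DName applies, adding Office
Closure: {Salary, Office, DName, MgrID}.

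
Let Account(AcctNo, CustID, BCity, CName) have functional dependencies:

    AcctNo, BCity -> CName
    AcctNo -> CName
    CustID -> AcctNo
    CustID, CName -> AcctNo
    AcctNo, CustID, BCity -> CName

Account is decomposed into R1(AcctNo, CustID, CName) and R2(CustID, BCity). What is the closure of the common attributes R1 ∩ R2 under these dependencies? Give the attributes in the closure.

AcctNo, CustID, CName

R1 ∩ R2 = {CustID}.
CustID → AcctNo applies, adding AcctNo
AcctNo → CName applies, adding CName
Closure: {AcctNo, CustID, CName}.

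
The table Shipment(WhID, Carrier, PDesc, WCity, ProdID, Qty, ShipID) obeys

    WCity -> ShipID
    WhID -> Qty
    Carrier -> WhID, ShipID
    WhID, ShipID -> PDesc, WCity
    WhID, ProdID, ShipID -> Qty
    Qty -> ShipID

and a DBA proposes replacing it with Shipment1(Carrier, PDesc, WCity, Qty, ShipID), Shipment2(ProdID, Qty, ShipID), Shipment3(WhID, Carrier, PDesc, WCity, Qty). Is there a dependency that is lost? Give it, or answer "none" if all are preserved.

WCity → ShipID lies within Shipment1.
WhID → Qty lies within Shipment3.
Carrier → WhID, ShipID: restricted closure across fragments reaches WhID, ShipID.
WhID, ShipID → PDesc, WCity: restricted closure across fragments reaches PDesc, WCity.
WhID, ProdID, ShipID → Qty: restricted closure across fragments reaches Qty.
Qty → ShipID lies within Shipment1.
Every dependency is enforceable on the fragments, so the decomposition is dependency-preserving.

none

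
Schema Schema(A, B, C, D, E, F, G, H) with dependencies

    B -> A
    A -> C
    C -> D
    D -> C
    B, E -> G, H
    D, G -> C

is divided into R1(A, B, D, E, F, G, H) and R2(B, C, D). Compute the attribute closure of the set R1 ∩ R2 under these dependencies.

A, B, C, D

R1 ∩ R2 = {B, D}.
B → A applies, adding A
A → C applies, adding C
Closure: {A, B, C, D}.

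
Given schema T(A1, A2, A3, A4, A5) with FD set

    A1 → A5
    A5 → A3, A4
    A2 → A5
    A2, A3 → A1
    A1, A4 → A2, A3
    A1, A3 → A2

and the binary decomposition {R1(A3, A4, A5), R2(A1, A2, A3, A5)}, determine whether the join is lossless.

Yes

Common attributes: R1 ∩ R2 = {A3, A5}.
Closure of {A3, A5}: A5 → A3, A4 applies, adding A4. So (A3, A5)⁺ = {A3, A4, A5}.
This closure contains every attribute of R1, so R1 ∩ R2 → R1. The join is lossless.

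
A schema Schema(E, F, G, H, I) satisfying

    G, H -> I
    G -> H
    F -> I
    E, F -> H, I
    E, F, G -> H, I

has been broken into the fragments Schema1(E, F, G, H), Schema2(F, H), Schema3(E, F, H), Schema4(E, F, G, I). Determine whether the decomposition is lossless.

Yes

Chase test. Columns are E, F, G, H, I; row i has aⱼ where attribute j ∈ Schemai, else bᵢⱼ.
Initial tableau (one row per fragment):
  row 1: a1 a2 a3 a4 b15
  row 2: b21 a2 b23 a4 b25
  row 3: a1 a2 b33 a4 b35
  row 4: a1 a2 a3 b44 a5
Rows 1 and 4 agree on G; apply G→H and equate their H entries.
Rows 1 and 2 agree on F; apply F→I and equate their I entries.
Rows 1 and 3 agree on F; apply F→I and equate their I entries.
Rows 1 and 4 agree on F; apply F→I and equate their I entries.
Row 1 is now all distinguished symbols — the join is lossless.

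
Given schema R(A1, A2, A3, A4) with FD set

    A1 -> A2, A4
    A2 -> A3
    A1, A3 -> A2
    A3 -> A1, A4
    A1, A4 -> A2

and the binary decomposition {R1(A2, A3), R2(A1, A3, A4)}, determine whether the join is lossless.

Common attributes: R1 ∩ R2 = {A3}.
Closure of {A3}: A3 → A1, A4 applies, adding A1, A4; A1, A4 → A2 applies, adding A2. So (A3)⁺ = {A1, A2, A3, A4}.
This closure contains every attribute of R1, so R1 ∩ R2 → R1. The join is lossless.

Yes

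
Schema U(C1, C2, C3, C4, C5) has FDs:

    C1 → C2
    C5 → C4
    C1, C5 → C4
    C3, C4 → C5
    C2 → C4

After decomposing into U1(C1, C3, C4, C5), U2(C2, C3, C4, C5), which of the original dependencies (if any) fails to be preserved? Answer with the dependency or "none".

C1 → C2

Check C1 → C2: no single fragment contains all of {C1, C2}, and the restricted closure of {C1} across the fragments never reaches {C2}.
C5 → C4 is preserved.
C1, C5 → C4 is preserved.
C3, C4 → C5 is preserved.
C2 → C4 is preserved.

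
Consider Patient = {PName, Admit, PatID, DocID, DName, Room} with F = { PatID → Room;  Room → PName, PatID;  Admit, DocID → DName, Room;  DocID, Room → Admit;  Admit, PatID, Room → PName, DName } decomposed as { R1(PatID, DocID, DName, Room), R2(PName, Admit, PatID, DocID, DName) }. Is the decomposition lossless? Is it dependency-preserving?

lossless and dependency-preserving

Lossless test: (PatID, DocID, DName)⁺ = {PName, Admit, PatID, DocID, DName, Room}, which contains all of one fragment — lossless.
Dependency preservation: Room → PName, PatID; Admit, DocID → DName, Room; DocID, Room → Admit; Admit, PatID, Room → PName, DName are not contained in any single fragment, but the restricted closure of each left-hand side across the fragments still reaches the right-hand side; the remaining FDs each lie inside some fragment. All dependencies are preserved.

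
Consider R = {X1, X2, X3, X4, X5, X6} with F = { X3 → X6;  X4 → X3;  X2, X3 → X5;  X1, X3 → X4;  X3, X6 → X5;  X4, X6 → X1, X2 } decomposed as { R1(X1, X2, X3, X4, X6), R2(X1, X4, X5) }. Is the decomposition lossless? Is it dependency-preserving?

lossless but not dependency-preserving

Lossless test: (X1, X4)⁺ = {X1, X2, X3, X4, X5, X6}, which contains all of one fragment — lossless.
Dependency preservation: the restricted closure of {X2, X3} across the fragments never reaches {X5}, so X2, X3 → X5 cannot be enforced without a join — not preserved.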